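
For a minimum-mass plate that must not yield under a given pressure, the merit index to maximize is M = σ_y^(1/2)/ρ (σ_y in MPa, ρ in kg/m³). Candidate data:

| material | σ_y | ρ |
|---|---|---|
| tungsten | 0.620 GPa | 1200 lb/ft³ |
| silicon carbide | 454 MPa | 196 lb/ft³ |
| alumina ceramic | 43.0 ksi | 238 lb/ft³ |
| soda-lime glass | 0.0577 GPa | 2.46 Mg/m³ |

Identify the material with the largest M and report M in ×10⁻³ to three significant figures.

silicon carbide, M = 6.79×10⁻³

In SI units:
  tungsten: σ_y = 620.0 MPa, ρ = 19220 kg/m³
  silicon carbide: σ_y = 454.0 MPa, ρ = 3140 kg/m³
  alumina ceramic: σ_y = 296.5 MPa, ρ = 3812 kg/m³
  soda-lime glass: σ_y = 57.70 MPa, ρ = 2460 kg/m³
  silicon carbide: M = 6.79×10⁻³
  alumina ceramic: M = 4.52×10⁻³
  soda-lime glass: M = 3.09×10⁻³
  tungsten: M = 1.30×10⁻³
Highest index: silicon carbide.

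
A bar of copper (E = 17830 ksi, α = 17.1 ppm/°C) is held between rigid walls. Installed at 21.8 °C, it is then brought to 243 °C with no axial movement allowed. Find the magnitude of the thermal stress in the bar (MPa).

E = 17830 ksi = 122.9 GPa.
ΔT = 221.2 K. Constrained thermal stress σ = E·α·ΔT = 122.9×10³ MPa × 17.1×10⁻⁶ × 221.2 = 465 MPa (compressive).

465 MPa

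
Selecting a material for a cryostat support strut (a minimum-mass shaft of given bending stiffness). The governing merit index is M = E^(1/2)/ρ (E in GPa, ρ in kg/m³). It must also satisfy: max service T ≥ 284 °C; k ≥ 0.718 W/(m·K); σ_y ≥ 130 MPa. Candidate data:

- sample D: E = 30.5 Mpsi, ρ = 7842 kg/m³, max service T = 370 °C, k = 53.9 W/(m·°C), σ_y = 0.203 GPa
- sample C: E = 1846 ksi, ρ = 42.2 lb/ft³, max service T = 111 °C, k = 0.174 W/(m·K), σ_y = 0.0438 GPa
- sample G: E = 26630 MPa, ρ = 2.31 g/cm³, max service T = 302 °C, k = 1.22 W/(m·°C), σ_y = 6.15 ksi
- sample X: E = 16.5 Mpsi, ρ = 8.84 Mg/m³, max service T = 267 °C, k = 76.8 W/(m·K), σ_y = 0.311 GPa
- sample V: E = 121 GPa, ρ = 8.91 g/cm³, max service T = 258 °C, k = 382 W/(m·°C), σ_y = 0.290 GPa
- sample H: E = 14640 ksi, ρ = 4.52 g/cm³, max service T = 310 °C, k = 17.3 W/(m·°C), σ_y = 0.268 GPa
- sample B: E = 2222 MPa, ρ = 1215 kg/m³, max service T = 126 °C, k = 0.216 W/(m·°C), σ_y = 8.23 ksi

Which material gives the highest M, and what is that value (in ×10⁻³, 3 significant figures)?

Screen on constraints: max service T ≥ 284 °C; k ≥ 0.718 W/(m·K); σ_y ≥ 130 MPa. Survivors: sample D, sample H.
Convert each candidate to consistent units, then evaluate M:
  sample D: E = 210.3 GPa, ρ = 7842 kg/m³
  sample H: E = 100.9 GPa, ρ = 4520 kg/m³
  sample H: M = 2.22×10⁻³
  sample D: M = 1.85×10⁻³
Sample H ranks first.

sample H, M = 2.22×10⁻³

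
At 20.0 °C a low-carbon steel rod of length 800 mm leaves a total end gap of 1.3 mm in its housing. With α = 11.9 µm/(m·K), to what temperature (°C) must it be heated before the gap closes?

α·L₀·ΔT = 1.3 mm ⇒ ΔT = 1.3 / (11.9×10⁻⁶ × 800.0) = 136.6 K.
T = 20.0 + 136.6 = 156.6 °C.

157 °C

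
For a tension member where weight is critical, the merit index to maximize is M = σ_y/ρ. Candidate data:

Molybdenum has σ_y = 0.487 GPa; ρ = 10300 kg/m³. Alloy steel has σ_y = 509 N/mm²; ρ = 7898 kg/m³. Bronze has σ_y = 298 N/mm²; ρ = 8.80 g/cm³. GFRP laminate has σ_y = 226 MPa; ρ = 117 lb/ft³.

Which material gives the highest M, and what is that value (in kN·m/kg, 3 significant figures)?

Normalizing units and computing the index:
  molybdenum: σ_y = 487.0 MPa, ρ = 10300 kg/m³
  alloy steel: σ_y = 509.0 MPa, ρ = 7898 kg/m³
  bronze: σ_y = 298.0 MPa, ρ = 8800 kg/m³
  GFRP laminate: σ_y = 226.0 MPa, ρ = 1874 kg/m³
  GFRP laminate: M = 121 kN·m/kg
  alloy steel: M = 64.4 kN·m/kg
  molybdenum: M = 47.3 kN·m/kg
  bronze: M = 33.9 kN·m/kg
Highest index: GFRP laminate.

GFRP laminate, M = 121 kN·m/kg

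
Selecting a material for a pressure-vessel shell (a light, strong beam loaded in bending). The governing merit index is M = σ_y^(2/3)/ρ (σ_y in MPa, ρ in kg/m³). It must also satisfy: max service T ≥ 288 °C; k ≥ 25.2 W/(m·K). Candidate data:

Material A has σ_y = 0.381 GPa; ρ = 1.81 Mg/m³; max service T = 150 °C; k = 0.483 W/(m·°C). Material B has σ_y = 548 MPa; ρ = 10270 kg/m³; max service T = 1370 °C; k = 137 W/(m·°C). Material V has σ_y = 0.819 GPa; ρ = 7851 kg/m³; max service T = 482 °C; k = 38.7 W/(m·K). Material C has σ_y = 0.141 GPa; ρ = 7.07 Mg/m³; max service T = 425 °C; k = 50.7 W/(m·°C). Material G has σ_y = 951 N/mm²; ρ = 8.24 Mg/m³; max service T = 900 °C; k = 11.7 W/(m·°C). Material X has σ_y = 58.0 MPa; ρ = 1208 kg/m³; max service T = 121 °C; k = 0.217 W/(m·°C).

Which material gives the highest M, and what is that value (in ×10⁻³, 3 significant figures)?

Screen on constraints: max service T ≥ 288 °C; k ≥ 25.2 W/(m·K). Survivors: material B, material V, material C.
In SI units:
  material B: σ_y = 548.0 MPa, ρ = 10270 kg/m³
  material V: σ_y = 819.0 MPa, ρ = 7851 kg/m³
  material C: σ_y = 141.0 MPa, ρ = 7070 kg/m³
  material V: M = 11.1×10⁻³
  material B: M = 6.52×10⁻³
  material C: M = 3.83×10⁻³
Material V ranks first.

material V, M = 11.1×10⁻³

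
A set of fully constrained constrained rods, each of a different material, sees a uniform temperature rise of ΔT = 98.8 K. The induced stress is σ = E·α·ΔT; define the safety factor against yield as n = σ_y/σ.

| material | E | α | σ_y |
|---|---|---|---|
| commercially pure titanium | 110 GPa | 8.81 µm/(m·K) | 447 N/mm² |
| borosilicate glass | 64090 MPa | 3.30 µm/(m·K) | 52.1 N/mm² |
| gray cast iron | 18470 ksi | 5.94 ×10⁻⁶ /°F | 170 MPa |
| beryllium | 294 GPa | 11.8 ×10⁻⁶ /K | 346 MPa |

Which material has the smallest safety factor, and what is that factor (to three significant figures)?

Converting E to GPa, α to ×10⁻⁶/K, σ_y to MPa, then σ and n for each:
  commercially pure titanium: E = 110.0, α = 8.81, σ_y = 447.0 → σ = 95.7 MPa, n = 4.67
  borosilicate glass: E = 64.09, α = 3.30, σ_y = 52.10 → σ = 20.9 MPa, n = 2.49
  gray cast iron: E = 127.3, α = 10.7, σ_y = 170.0 → σ = 135 MPa, n = 1.26
  beryllium: E = 294.0, α = 11.8, σ_y = 346.0 → σ = 343 MPa, n = 1.01
Beryllium has the lowest safety factor, n = 1.01.

beryllium, n = 1.01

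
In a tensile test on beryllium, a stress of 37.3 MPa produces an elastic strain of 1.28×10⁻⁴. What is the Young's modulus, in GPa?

E = σ/ε = 37.3 MPa / 1.28×10⁻⁴ = 291400 MPa = 291 GPa.

291 GPa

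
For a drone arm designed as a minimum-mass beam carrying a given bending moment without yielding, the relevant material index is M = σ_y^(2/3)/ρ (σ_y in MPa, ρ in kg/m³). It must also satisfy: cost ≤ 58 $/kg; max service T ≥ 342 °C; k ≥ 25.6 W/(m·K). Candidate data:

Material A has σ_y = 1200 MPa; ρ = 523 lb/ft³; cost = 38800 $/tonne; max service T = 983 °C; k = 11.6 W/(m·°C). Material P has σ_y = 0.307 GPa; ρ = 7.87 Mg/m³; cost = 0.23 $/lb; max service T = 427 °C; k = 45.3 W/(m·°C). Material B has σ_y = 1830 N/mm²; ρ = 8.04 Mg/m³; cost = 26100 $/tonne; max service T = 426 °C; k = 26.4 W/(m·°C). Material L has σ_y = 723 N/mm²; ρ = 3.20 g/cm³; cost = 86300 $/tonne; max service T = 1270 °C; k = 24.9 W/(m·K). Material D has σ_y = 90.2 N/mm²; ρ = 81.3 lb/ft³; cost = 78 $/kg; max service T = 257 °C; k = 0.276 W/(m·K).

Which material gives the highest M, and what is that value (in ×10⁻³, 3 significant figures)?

material B, M = 18.6×10⁻³

Screen on constraints: cost ≤ 58 $/kg; max service T ≥ 342 °C; k ≥ 25.6 W/(m·K). Survivors: material P, material B.
Normalizing units and computing the index:
  material P: σ_y = 307.0 MPa, ρ = 7870 kg/m³
  material B: σ_y = 1830 MPa, ρ = 8040 kg/m³
  material B: M = 18.6×10⁻³
  material P: M = 5.78×10⁻³
Material B has the largest M.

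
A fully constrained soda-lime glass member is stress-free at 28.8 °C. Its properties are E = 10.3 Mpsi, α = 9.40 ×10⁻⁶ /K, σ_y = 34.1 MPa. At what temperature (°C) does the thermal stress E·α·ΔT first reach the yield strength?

E = 10.3 Mpsi = 71.02 GPa.
E·α·ΔT = 34.10 MPa ⇒ ΔT = 34.10 / (71.02×10³ × 9.40×10⁻⁶) = 51.08 K.
T = 28.8 + 51.08 = 79.88 °C.

79.9 °C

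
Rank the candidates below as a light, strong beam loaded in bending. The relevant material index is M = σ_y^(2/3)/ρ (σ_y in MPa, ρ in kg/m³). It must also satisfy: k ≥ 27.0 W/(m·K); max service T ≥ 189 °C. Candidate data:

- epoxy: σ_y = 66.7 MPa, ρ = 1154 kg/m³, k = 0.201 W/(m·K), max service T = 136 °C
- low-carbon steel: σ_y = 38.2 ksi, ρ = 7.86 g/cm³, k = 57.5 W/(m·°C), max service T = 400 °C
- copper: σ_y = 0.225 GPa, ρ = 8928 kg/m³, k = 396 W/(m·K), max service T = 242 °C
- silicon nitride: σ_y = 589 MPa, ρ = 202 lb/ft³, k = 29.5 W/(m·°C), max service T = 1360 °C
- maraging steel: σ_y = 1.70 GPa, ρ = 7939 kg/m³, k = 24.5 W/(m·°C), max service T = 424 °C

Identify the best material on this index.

silicon nitride

Screen on constraints: k ≥ 27.0 W/(m·K); max service T ≥ 189 °C. Survivors: low-carbon steel, copper, silicon nitride.
Convert each candidate to consistent units, then evaluate M:
  low-carbon steel: σ_y = 263.4 MPa, ρ = 7860 kg/m³
  copper: σ_y = 225.0 MPa, ρ = 8928 kg/m³
  silicon nitride: σ_y = 589.0 MPa, ρ = 3236 kg/m³
  silicon nitride: M = 21.7×10⁻³
  low-carbon steel: M = 5.23×10⁻³
  copper: M = 4.14×10⁻³
Highest index: silicon nitride.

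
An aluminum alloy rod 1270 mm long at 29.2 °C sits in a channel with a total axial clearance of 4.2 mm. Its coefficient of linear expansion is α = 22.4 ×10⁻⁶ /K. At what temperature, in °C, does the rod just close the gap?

177 °C

α·L₀·ΔT = 4.2 mm ⇒ ΔT = 4.2 / (22.4×10⁻⁶ × 1270.0) = 147.6 K.
T = 29.2 + 147.6 = 176.8 °C.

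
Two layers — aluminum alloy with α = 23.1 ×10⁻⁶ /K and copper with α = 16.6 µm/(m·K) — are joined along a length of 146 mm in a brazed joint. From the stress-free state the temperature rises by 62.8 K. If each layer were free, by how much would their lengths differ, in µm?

Δα = |23.1 − 16.6|×10⁻⁶/K = 6.50×10⁻⁶/K.
ΔL_mismatch = Δα·L·ΔT = 6.50×10⁻⁶ × 146.0 mm × 62.8 K = 59.6 µm.

59.6 µm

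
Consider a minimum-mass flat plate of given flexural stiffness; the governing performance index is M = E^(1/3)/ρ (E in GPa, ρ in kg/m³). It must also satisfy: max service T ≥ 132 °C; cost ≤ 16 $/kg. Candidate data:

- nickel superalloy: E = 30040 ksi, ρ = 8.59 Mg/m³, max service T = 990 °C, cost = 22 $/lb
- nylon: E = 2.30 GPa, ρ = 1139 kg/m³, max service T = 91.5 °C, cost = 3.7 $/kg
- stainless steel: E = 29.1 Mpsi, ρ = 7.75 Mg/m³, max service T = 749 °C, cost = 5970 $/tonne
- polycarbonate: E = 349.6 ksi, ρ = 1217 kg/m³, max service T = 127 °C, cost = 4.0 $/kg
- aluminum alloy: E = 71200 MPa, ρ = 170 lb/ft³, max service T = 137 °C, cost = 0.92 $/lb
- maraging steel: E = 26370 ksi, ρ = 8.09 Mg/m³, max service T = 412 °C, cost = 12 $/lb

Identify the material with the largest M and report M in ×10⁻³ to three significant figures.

aluminum alloy, M = 1.52×10⁻³

Screen on constraints: max service T ≥ 132 °C; cost ≤ 16 $/kg. Survivors: stainless steel, aluminum alloy.
Normalizing units and computing the index:
  stainless steel: E = 200.6 GPa, ρ = 7750 kg/m³
  aluminum alloy: E = 71.20 GPa, ρ = 2723 kg/m³
  aluminum alloy: M = 1.52×10⁻³
  stainless steel: M = 0.755×10⁻³
The maximum is for aluminum alloy.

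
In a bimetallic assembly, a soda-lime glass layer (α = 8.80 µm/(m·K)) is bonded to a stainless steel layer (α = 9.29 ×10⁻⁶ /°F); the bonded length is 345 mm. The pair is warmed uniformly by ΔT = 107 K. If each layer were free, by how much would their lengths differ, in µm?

292 µm

stainless steel: α = 9.29×10⁻⁶/°F × 9/5 = 16.7×10⁻⁶/K.
Δα = |8.80 − 16.7|×10⁻⁶/K = 7.92×10⁻⁶/K.
ΔL_mismatch = Δα·L·ΔT = 7.92×10⁻⁶ × 345.0 mm × 107.0 K = 292 µm.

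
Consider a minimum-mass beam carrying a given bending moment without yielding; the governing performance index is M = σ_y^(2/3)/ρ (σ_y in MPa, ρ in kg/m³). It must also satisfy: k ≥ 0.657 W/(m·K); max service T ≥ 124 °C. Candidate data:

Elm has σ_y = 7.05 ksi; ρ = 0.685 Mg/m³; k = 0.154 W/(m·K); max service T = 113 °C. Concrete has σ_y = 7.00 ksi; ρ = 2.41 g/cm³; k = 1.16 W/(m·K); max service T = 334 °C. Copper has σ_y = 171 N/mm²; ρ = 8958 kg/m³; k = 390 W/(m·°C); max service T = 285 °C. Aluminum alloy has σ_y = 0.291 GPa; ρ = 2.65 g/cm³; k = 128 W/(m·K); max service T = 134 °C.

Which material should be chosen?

Screen on constraints: k ≥ 0.657 W/(m·K); max service T ≥ 124 °C. Survivors: concrete, copper, aluminum alloy.
Convert each candidate to consistent units, then evaluate M:
  concrete: σ_y = 48.26 MPa, ρ = 2410 kg/m³
  copper: σ_y = 171.0 MPa, ρ = 8958 kg/m³
  aluminum alloy: σ_y = 291.0 MPa, ρ = 2650 kg/m³
  aluminum alloy: M = 16.6×10⁻³
  concrete: M = 5.50×10⁻³
  copper: M = 3.44×10⁻³
Aluminum alloy has the largest M.

aluminum alloy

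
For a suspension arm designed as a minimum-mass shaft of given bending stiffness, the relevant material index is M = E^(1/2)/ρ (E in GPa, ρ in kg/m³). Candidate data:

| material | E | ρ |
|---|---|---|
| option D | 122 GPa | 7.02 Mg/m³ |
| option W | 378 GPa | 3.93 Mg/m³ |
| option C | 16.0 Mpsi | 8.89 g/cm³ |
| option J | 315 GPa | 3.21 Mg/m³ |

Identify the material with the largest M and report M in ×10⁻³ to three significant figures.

After converting to SI:
  option D: E = 122.0 GPa, ρ = 7020 kg/m³
  option W: E = 378.0 GPa, ρ = 3930 kg/m³
  option C: E = 110.3 GPa, ρ = 8890 kg/m³
  option J: E = 315.0 GPa, ρ = 3210 kg/m³
  option J: M = 5.53×10⁻³
  option W: M = 4.95×10⁻³
  option D: M = 1.57×10⁻³
  option C: M = 1.18×10⁻³
Option J has the largest M.

option J, M = 5.53×10⁻³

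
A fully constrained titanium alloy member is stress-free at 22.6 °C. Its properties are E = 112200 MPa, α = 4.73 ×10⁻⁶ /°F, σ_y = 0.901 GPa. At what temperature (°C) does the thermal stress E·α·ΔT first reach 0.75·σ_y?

E = 112200 MPa = 112.2 GPa.
α = 4.73×10⁻⁶/°F × 9/5 = 8.51×10⁻⁶/K.
σ_y = 0.901 GPa = 901.0 MPa.
E·α·ΔT = 675.8 MPa ⇒ ΔT = 675.8 / (112.2×10³ × 8.51×10⁻⁶) = 707.4 K.
T = 22.6 + 707.4 = 730.0 °C.

730 °C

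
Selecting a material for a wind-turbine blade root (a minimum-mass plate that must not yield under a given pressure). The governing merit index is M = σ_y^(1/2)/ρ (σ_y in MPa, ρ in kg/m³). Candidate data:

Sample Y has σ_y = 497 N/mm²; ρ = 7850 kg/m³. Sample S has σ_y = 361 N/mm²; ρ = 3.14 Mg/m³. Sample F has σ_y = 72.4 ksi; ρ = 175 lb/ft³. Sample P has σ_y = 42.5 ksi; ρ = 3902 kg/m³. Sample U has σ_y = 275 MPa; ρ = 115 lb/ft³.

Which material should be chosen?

sample U

Convert each candidate to consistent units, then evaluate M:
  sample Y: σ_y = 497.0 MPa, ρ = 7850 kg/m³
  sample S: σ_y = 361.0 MPa, ρ = 3140 kg/m³
  sample F: σ_y = 499.2 MPa, ρ = 2803 kg/m³
  sample P: σ_y = 293.0 MPa, ρ = 3902 kg/m³
  sample U: σ_y = 275.0 MPa, ρ = 1842 kg/m³
  sample U: M = 9.00×10⁻³
  sample F: M = 7.97×10⁻³
  sample S: M = 6.05×10⁻³
  sample P: M = 4.39×10⁻³
  sample Y: M = 2.84×10⁻³
Sample U ranks first.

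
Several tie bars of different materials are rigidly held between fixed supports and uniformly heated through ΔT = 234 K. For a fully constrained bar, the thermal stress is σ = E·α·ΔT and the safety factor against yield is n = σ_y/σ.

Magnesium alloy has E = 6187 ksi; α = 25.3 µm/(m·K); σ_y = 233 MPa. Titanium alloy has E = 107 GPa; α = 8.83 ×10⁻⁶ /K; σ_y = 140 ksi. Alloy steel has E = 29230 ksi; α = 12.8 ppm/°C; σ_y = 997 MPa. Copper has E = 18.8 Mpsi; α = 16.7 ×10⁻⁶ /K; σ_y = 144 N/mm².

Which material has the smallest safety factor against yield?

Per material, after unit conversion:
  magnesium alloy: E = 42.66, α = 25.3, σ_y = 233.0 → σ = 253 MPa, n = 0.923
  titanium alloy: E = 107.0, α = 8.83, σ_y = 965.3 → σ = 221 MPa, n = 4.37
  alloy steel: E = 201.5, α = 12.8, σ_y = 997.0 → σ = 604 MPa, n = 1.65
  copper: E = 129.6, α = 16.7, σ_y = 144.0 → σ = 507 MPa, n = 0.284
The minimum is copper at n = 0.284.

copper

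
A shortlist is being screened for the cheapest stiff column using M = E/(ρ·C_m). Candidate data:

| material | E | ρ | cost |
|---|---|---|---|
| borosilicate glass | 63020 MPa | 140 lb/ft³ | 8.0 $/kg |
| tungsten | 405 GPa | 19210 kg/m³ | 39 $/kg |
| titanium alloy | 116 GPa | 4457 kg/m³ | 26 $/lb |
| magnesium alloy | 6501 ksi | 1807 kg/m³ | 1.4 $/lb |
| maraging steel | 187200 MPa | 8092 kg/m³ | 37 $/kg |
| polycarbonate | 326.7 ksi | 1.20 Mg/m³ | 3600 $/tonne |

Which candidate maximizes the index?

magnesium alloy

After converting to SI:
  borosilicate glass: E = 63.02 GPa, ρ = 2243 kg/m³, cost = 8.000 $/kg
  tungsten: E = 405.0 GPa, ρ = 19210 kg/m³, cost = 39.00 $/kg
  titanium alloy: E = 116.0 GPa, ρ = 4457 kg/m³, cost = 57.32 $/kg
  magnesium alloy: E = 44.82 GPa, ρ = 1807 kg/m³, cost = 3.086 $/kg
  maraging steel: E = 187.2 GPa, ρ = 8092 kg/m³, cost = 37.00 $/kg
  polycarbonate: E = 2.253 GPa, ρ = 1200 kg/m³, cost = 3.600 $/kg
  magnesium alloy: M = 8.04 MN·m per $
  borosilicate glass: M = 3.51 MN·m per $
  maraging steel: M = 0.625 MN·m per $
  tungsten: M = 0.541 MN·m per $
  polycarbonate: M = 0.521 MN·m per $
  titanium alloy: M = 0.454 MN·m per $
The maximum is for magnesium alloy.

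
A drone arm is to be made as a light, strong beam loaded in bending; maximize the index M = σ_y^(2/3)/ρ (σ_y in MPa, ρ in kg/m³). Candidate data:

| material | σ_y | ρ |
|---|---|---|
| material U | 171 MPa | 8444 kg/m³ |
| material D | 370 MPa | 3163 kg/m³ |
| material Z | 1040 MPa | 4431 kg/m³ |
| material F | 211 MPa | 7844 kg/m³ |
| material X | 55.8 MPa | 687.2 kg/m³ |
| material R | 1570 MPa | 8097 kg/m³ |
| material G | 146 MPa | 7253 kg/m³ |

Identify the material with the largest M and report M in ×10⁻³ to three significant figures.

Evaluate M for each candidate:
  material Z: M = 23.2×10⁻³
  material X: M = 21.2×10⁻³
  material R: M = 16.7×10⁻³
  material D: M = 16.3×10⁻³
  material F: M = 4.52×10⁻³
  material G: M = 3.82×10⁻³
  material U: M = 3.65×10⁻³
Material Z ranks first.

material Z, M = 23.2×10⁻³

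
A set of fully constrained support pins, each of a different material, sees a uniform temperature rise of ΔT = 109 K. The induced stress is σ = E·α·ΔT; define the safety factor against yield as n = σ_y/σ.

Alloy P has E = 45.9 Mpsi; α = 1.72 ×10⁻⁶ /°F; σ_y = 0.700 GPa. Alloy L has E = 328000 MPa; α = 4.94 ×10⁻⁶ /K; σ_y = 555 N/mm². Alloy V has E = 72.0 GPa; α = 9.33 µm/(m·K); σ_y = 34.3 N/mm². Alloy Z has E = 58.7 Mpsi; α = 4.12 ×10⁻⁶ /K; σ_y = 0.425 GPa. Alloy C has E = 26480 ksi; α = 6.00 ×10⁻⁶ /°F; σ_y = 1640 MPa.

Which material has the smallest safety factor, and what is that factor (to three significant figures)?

alloy V, n = 0.468

With everything in SI (GPa, ×10⁻⁶/K, MPa):
  alloy P: E = 316.5, α = 3.10, σ_y = 700.0 → σ = 107 MPa, n = 6.55
  alloy L: E = 328.0, α = 4.94, σ_y = 555.0 → σ = 177 MPa, n = 3.14
  alloy V: E = 72.00, α = 9.33, σ_y = 34.30 → σ = 73.2 MPa, n = 0.468
  alloy Z: E = 404.7, α = 4.12, σ_y = 425.0 → σ = 182 MPa, n = 2.34
  alloy C: E = 182.6, α = 10.8, σ_y = 1640 → σ = 215 MPa, n = 7.63
Smallest n: alloy V with n = 0.468.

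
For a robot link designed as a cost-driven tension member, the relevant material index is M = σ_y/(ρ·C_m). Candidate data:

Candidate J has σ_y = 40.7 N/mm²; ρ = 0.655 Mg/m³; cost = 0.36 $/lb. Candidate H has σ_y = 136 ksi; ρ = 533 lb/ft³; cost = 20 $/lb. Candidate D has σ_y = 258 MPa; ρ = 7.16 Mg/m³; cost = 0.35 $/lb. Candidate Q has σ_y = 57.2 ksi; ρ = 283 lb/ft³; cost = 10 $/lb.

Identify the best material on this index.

candidate J

In SI units:
  candidate J: σ_y = 40.70 MPa, ρ = 655.0 kg/m³, cost = 0.7937 $/kg
  candidate H: σ_y = 937.7 MPa, ρ = 8538 kg/m³, cost = 44.09 $/kg
  candidate D: σ_y = 258.0 MPa, ρ = 7160 kg/m³, cost = 0.7716 $/kg
  candidate Q: σ_y = 394.4 MPa, ρ = 4533 kg/m³, cost = 22.05 $/kg
  candidate J: M = 78.3 kN·m per $
  candidate D: M = 46.7 kN·m per $
  candidate Q: M = 3.95 kN·m per $
  candidate H: M = 2.49 kN·m per $
Candidate J ranks first.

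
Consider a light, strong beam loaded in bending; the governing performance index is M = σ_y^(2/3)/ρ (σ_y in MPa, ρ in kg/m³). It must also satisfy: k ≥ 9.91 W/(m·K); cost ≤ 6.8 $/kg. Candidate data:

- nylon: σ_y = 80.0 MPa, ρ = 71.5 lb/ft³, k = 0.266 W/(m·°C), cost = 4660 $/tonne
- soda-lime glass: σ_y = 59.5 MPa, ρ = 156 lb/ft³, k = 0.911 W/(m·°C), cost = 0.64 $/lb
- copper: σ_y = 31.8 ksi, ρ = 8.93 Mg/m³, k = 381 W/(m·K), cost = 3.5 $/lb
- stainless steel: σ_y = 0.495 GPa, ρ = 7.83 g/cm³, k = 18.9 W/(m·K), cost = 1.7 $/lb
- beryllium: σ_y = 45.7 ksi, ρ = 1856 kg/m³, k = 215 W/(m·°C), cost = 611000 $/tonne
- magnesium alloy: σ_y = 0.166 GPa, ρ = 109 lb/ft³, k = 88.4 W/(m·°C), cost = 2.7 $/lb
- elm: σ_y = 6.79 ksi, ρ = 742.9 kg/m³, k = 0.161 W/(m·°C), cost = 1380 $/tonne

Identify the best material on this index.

magnesium alloy

Screen on constraints: k ≥ 9.91 W/(m·K); cost ≤ 6.8 $/kg. Survivors: stainless steel, magnesium alloy.
Convert each candidate to consistent units, then evaluate M:
  stainless steel: σ_y = 495.0 MPa, ρ = 7830 kg/m³
  magnesium alloy: σ_y = 166.0 MPa, ρ = 1746 kg/m³
  magnesium alloy: M = 17.3×10⁻³
  stainless steel: M = 7.99×10⁻³
The maximum is for magnesium alloy.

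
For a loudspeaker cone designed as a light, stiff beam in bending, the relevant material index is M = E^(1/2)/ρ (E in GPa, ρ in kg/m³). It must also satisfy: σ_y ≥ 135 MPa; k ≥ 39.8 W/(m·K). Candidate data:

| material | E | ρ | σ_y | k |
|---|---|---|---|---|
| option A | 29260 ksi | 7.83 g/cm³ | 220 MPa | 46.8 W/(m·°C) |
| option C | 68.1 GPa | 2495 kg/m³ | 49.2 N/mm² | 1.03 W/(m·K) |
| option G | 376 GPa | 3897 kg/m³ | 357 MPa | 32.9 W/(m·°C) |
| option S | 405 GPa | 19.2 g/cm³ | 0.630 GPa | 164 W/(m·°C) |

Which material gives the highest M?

Screen on constraints: σ_y ≥ 135 MPa; k ≥ 39.8 W/(m·K). Survivors: option A, option S.
Putting every candidate on a common basis:
  option A: E = 201.7 GPa, ρ = 7830 kg/m³
  option S: E = 405.0 GPa, ρ = 19200 kg/m³
  option A: M = 1.81×10⁻³
  option S: M = 1.05×10⁻³
Highest index: option A.

option A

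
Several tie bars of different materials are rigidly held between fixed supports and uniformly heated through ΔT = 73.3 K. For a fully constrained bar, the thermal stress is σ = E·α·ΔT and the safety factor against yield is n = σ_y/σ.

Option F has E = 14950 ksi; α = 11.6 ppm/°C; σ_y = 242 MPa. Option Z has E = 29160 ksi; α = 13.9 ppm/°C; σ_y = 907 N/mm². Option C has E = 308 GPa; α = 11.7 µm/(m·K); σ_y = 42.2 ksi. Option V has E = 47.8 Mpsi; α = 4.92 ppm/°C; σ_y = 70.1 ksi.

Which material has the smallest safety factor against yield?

option C

With everything in SI (GPa, ×10⁻⁶/K, MPa):
  option F: E = 103.1, α = 11.6, σ_y = 242.0 → σ = 87.6 MPa, n = 2.76
  option Z: E = 201.1, α = 13.9, σ_y = 907.0 → σ = 205 MPa, n = 4.43
  option C: E = 308.0, α = 11.7, σ_y = 291.0 → σ = 264 MPa, n = 1.10
  option V: E = 329.6, α = 4.92, σ_y = 483.3 → σ = 119 MPa, n = 4.07
Smallest n: option C with n = 1.10.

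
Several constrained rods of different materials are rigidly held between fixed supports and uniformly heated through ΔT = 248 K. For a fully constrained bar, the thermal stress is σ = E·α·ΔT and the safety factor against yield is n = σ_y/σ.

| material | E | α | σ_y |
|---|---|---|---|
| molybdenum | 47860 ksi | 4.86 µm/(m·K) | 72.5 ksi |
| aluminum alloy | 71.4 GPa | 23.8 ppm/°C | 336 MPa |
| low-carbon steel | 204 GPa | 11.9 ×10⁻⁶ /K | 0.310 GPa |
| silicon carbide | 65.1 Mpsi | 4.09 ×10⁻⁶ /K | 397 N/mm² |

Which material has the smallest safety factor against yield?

low-carbon steel

Converting E to GPa, α to ×10⁻⁶/K, σ_y to MPa, then σ and n for each:
  molybdenum: E = 330.0, α = 4.86, σ_y = 499.9 → σ = 398 MPa, n = 1.26
  aluminum alloy: E = 71.40, α = 23.8, σ_y = 336.0 → σ = 421 MPa, n = 0.797
  low-carbon steel: E = 204.0, α = 11.9, σ_y = 310.0 → σ = 602 MPa, n = 0.515
  silicon carbide: E = 448.8, α = 4.09, σ_y = 397.0 → σ = 455 MPa, n = 0.872
Low-carbon steel has the lowest safety factor, n = 0.515.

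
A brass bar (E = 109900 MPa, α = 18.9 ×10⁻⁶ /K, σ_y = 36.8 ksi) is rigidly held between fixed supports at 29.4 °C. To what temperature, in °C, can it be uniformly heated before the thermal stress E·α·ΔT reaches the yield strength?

E = 109900 MPa = 109.9 GPa.
σ_y = 36.8 ksi = 253.7 MPa.
E·α·ΔT = 253.7 MPa ⇒ ΔT = 253.7 / (109.9×10³ × 18.9×10⁻⁶) = 122.2 K.
T = 29.4 + 122.2 = 151.6 °C.

152 °C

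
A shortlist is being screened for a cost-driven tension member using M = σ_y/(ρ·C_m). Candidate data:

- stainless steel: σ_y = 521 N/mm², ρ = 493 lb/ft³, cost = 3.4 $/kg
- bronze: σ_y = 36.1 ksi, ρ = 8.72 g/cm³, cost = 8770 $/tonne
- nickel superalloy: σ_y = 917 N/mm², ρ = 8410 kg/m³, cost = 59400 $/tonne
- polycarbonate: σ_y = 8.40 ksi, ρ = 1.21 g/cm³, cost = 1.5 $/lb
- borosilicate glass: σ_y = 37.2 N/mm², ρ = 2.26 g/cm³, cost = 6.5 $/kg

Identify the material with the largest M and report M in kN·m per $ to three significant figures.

Convert each candidate to consistent units, then evaluate M:
  stainless steel: σ_y = 521.0 MPa, ρ = 7897 kg/m³, cost = 3.400 $/kg
  bronze: σ_y = 248.9 MPa, ρ = 8720 kg/m³, cost = 8.770 $/kg
  nickel superalloy: σ_y = 917.0 MPa, ρ = 8410 kg/m³, cost = 59.40 $/kg
  polycarbonate: σ_y = 57.92 MPa, ρ = 1210 kg/m³, cost = 3.307 $/kg
  borosilicate glass: σ_y = 37.20 MPa, ρ = 2260 kg/m³, cost = 6.500 $/kg
  stainless steel: M = 19.4 kN·m per $
  polycarbonate: M = 14.5 kN·m per $
  bronze: M = 3.25 kN·m per $
  borosilicate glass: M = 2.53 kN·m per $
  nickel superalloy: M = 1.84 kN·m per $
Stainless steel ranks first.

stainless steel, M = 19.4 kN·m per $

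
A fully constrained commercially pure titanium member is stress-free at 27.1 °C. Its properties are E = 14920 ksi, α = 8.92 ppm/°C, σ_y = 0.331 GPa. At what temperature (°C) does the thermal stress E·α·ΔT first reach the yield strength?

E = 14920 ksi = 102.9 GPa.
σ_y = 0.331 GPa = 331.0 MPa.
E·α·ΔT = 331.0 MPa ⇒ ΔT = 331.0 / (102.9×10³ × 8.92×10⁻⁶) = 360.7 K.
T = 27.1 + 360.7 = 387.8 °C.

388 °C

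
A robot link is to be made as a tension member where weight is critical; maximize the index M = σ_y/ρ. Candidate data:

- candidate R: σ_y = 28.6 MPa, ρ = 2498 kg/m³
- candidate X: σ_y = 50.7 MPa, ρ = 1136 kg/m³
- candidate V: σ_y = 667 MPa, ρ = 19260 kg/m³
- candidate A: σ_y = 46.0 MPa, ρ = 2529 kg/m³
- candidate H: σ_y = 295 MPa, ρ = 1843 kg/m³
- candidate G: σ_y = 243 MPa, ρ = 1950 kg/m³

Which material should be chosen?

Computing M directly (units already consistent):
  candidate H: M = 160 kN·m/kg
  candidate G: M = 125 kN·m/kg
  candidate X: M = 44.6 kN·m/kg
  candidate V: M = 34.6 kN·m/kg
  candidate A: M = 18.2 kN·m/kg
  candidate R: M = 11.4 kN·m/kg
Candidate H has the largest M.

candidate H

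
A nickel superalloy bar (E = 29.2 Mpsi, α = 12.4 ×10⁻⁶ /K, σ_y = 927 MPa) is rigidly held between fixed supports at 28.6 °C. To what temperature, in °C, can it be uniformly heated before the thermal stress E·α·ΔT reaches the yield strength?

E = 29.2 Mpsi = 201.3 GPa.
E·α·ΔT = 927.0 MPa ⇒ ΔT = 927.0 / (201.3×10³ × 12.4×10⁻⁶) = 371.3 K.
T = 28.6 + 371.3 = 399.9 °C.

400 °C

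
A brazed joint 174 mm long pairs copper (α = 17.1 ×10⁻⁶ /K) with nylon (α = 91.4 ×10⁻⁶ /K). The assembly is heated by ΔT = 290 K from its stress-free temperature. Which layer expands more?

nylon

α(copper) = 17.1×10⁻⁶/K vs α(nylon) = 91.4×10⁻⁶/K.
Higher α expands more for the same ΔT: nylon.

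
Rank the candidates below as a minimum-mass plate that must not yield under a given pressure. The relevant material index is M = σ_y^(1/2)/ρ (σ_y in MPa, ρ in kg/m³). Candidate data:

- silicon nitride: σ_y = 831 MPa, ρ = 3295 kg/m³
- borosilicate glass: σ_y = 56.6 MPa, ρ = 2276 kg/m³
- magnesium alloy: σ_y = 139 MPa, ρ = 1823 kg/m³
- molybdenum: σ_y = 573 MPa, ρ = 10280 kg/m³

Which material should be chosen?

Computing M directly (units already consistent):
  silicon nitride: M = 8.75×10⁻³
  magnesium alloy: M = 6.47×10⁻³
  borosilicate glass: M = 3.31×10⁻³
  molybdenum: M = 2.33×10⁻³
The maximum is for silicon nitride.

silicon nitride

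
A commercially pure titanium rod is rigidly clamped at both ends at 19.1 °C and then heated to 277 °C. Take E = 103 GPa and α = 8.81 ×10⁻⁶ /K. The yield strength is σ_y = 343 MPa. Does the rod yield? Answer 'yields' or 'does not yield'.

does not yield

ΔT = 257.9 K. Constrained thermal stress σ = E·α·ΔT = 103.0×10³ MPa × 8.81×10⁻⁶ × 257.9 = 234 MPa (compressive).
Compare to σ_y = 343 MPa: σ < σ_y, so it does not yield.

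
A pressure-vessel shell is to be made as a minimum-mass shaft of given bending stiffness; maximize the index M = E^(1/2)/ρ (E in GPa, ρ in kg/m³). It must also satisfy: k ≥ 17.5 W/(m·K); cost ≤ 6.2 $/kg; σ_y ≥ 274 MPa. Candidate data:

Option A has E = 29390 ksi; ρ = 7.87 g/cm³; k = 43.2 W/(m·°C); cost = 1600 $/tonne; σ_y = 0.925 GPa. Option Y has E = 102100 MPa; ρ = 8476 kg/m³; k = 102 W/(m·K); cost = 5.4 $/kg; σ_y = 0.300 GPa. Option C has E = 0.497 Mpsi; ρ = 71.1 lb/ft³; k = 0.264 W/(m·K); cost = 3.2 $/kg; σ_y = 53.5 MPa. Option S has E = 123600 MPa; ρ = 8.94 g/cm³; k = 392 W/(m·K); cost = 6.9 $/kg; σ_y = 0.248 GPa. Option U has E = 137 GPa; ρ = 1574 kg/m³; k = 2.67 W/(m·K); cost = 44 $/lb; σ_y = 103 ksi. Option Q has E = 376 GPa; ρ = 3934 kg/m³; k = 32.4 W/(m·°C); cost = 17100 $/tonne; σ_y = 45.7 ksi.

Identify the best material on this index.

Screen on constraints: k ≥ 17.5 W/(m·K); cost ≤ 6.2 $/kg; σ_y ≥ 274 MPa. Survivors: option A, option Y.
Convert each candidate to consistent units, then evaluate M:
  option A: E = 202.6 GPa, ρ = 7870 kg/m³
  option Y: E = 102.1 GPa, ρ = 8476 kg/m³
  option A: M = 1.81×10⁻³
  option Y: M = 1.19×10⁻³
Option A ranks first.

option A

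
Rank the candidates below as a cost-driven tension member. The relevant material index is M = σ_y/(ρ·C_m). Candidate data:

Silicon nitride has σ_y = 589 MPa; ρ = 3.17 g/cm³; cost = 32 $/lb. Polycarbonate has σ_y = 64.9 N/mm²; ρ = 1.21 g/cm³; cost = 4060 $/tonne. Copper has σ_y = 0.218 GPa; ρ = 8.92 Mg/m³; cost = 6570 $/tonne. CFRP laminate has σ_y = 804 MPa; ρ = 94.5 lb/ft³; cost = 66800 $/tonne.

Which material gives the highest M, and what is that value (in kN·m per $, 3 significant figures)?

Normalizing units and computing the index:
  silicon nitride: σ_y = 589.0 MPa, ρ = 3170 kg/m³, cost = 70.55 $/kg
  polycarbonate: σ_y = 64.90 MPa, ρ = 1210 kg/m³, cost = 4.060 $/kg
  copper: σ_y = 218.0 MPa, ρ = 8920 kg/m³, cost = 6.570 $/kg
  CFRP laminate: σ_y = 804.0 MPa, ρ = 1514 kg/m³, cost = 66.80 $/kg
  polycarbonate: M = 13.2 kN·m per $
  CFRP laminate: M = 7.95 kN·m per $
  copper: M = 3.72 kN·m per $
  silicon nitride: M = 2.63 kN·m per $
Polycarbonate ranks first.

polycarbonate, M = 13.2 kN·m per $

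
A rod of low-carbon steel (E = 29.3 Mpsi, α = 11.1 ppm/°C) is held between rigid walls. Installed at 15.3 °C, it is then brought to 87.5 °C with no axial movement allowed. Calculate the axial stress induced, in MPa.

E = 29.3 Mpsi = 202.0 GPa.
ΔT = 72.20 K. Constrained thermal stress σ = E·α·ΔT = 202.0×10³ MPa × 11.1×10⁻⁶ × 72.20 = 162 MPa (compressive).

162 MPa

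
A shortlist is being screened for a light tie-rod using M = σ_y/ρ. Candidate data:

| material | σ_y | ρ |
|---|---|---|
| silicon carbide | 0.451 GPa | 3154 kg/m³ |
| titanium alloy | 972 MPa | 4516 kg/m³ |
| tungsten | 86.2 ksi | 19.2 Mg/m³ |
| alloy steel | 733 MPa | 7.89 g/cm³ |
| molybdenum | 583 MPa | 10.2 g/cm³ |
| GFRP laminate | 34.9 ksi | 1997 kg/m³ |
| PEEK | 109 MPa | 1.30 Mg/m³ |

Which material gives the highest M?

titanium alloy

In SI units:
  silicon carbide: σ_y = 451.0 MPa, ρ = 3154 kg/m³
  titanium alloy: σ_y = 972.0 MPa, ρ = 4516 kg/m³
  tungsten: σ_y = 594.3 MPa, ρ = 19200 kg/m³
  alloy steel: σ_y = 733.0 MPa, ρ = 7890 kg/m³
  molybdenum: σ_y = 583.0 MPa, ρ = 10200 kg/m³
  GFRP laminate: σ_y = 240.6 MPa, ρ = 1997 kg/m³
  PEEK: σ_y = 109.0 MPa, ρ = 1300 kg/m³
  titanium alloy: M = 215 kN·m/kg
  silicon carbide: M = 143 kN·m/kg
  GFRP laminate: M = 120 kN·m/kg
  alloy steel: M = 92.9 kN·m/kg
  PEEK: M = 83.8 kN·m/kg
  molybdenum: M = 57.2 kN·m/kg
  tungsten: M = 31.0 kN·m/kg
The maximum is for titanium alloy.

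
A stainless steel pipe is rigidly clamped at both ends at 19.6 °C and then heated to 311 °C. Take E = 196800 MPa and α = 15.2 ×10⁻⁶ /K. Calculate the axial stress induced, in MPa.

872 MPa

E = 196800 MPa = 196.8 GPa.
ΔT = 291.4 K. Constrained thermal stress σ = E·α·ΔT = 196.8×10³ MPa × 15.2×10⁻⁶ × 291.4 = 872 MPa (compressive).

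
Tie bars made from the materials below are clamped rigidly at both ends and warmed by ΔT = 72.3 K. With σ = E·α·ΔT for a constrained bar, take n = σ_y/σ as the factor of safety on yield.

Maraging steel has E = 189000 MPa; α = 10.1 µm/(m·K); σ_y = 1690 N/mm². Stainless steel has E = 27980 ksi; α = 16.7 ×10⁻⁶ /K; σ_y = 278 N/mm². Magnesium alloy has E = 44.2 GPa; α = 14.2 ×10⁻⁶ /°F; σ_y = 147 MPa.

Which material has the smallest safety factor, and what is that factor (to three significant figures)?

In consistent units (E in GPa, α in ×10⁻⁶/K, σ_y in MPa):
  maraging steel: E = 189.0, α = 10.1, σ_y = 1690 → σ = 138 MPa, n = 12.2
  stainless steel: E = 192.9, α = 16.7, σ_y = 278.0 → σ = 233 MPa, n = 1.19
  magnesium alloy: E = 44.20, α = 25.6, σ_y = 147.0 → σ = 81.7 MPa, n = 1.80
The minimum is stainless steel at n = 1.19.

stainless steel, n = 1.19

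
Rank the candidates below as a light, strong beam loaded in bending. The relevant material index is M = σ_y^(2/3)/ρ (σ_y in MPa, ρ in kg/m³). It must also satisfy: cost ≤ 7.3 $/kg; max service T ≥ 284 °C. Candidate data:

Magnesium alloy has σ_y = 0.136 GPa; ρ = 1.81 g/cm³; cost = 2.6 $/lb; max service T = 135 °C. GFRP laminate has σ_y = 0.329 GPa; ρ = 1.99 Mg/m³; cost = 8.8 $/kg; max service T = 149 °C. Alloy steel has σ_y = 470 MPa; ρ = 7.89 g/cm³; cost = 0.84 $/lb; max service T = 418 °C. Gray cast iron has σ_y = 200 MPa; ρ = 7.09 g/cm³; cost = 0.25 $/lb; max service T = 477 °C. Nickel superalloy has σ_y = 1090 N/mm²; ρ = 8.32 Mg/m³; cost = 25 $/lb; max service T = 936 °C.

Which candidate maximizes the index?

Screen on constraints: cost ≤ 7.3 $/kg; max service T ≥ 284 °C. Survivors: alloy steel, gray cast iron.
After converting to SI:
  alloy steel: σ_y = 470.0 MPa, ρ = 7890 kg/m³
  gray cast iron: σ_y = 200.0 MPa, ρ = 7090 kg/m³
  alloy steel: M = 7.66×10⁻³
  gray cast iron: M = 4.82×10⁻³
Alloy steel has the largest M.

alloy steel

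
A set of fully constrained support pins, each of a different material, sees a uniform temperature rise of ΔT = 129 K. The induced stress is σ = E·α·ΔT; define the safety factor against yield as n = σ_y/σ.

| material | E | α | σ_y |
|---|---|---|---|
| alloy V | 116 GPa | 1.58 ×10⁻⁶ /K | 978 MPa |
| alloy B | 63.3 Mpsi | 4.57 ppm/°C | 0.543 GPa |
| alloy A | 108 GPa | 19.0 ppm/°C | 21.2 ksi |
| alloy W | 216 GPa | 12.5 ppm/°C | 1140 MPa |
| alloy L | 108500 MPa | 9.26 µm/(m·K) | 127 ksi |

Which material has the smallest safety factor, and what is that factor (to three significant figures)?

alloy A, n = 0.552

Converting E to GPa, α to ×10⁻⁶/K, σ_y to MPa, then σ and n for each:
  alloy V: E = 116.0, α = 1.58, σ_y = 978.0 → σ = 23.6 MPa, n = 41.4
  alloy B: E = 436.4, α = 4.57, σ_y = 543.0 → σ = 257 MPa, n = 2.11
  alloy A: E = 108.0, α = 19.0, σ_y = 146.2 → σ = 265 MPa, n = 0.552
  alloy W: E = 216.0, α = 12.5, σ_y = 1140 → σ = 348 MPa, n = 3.27
  alloy L: E = 108.5, α = 9.26, σ_y = 875.6 → σ = 130 MPa, n = 6.76
The minimum is alloy A at n = 0.552.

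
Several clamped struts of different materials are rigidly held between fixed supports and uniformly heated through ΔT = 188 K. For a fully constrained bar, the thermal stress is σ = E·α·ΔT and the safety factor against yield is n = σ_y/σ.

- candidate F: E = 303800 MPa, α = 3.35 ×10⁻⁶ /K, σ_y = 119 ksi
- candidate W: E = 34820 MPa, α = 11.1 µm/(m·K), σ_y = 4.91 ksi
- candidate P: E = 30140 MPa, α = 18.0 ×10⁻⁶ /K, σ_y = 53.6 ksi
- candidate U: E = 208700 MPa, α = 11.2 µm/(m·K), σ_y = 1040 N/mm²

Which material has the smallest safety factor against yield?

Per material, after unit conversion:
  candidate F: E = 303.8, α = 3.35, σ_y = 820.5 → σ = 191 MPa, n = 4.29
  candidate W: E = 34.82, α = 11.1, σ_y = 33.85 → σ = 72.7 MPa, n = 0.466
  candidate P: E = 30.14, α = 18.0, σ_y = 369.6 → σ = 102 MPa, n = 3.62
  candidate U: E = 208.7, α = 11.2, σ_y = 1040 → σ = 439 MPa, n = 2.37
Smallest n: candidate W with n = 0.466.

candidate W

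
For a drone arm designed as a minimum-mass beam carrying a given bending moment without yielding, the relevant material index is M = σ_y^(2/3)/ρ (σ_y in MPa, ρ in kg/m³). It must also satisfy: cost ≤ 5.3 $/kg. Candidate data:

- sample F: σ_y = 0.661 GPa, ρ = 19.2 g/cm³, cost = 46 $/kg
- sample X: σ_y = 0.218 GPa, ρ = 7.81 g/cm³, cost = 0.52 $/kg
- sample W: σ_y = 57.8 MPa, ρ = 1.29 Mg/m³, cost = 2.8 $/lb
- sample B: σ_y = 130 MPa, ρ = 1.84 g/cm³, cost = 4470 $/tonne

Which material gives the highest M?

Screen on constraints: cost ≤ 5.3 $/kg. Survivors: sample X, sample B.
Putting every candidate on a common basis:
  sample X: σ_y = 218.0 MPa, ρ = 7810 kg/m³
  sample B: σ_y = 130.0 MPa, ρ = 1840 kg/m³
  sample B: M = 13.9×10⁻³
  sample X: M = 4.64×10⁻³
Highest index: sample B.

sample B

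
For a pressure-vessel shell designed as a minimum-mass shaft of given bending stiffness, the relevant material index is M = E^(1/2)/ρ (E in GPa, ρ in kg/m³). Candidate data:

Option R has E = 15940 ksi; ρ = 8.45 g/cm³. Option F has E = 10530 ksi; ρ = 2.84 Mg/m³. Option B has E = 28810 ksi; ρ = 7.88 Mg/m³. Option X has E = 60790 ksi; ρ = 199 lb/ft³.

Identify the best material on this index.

option X

Convert each candidate to consistent units, then evaluate M:
  option R: E = 109.9 GPa, ρ = 8450 kg/m³
  option F: E = 72.60 GPa, ρ = 2840 kg/m³
  option B: E = 198.6 GPa, ρ = 7880 kg/m³
  option X: E = 419.1 GPa, ρ = 3188 kg/m³
  option X: M = 6.42×10⁻³
  option F: M = 3.00×10⁻³
  option B: M = 1.79×10⁻³
  option R: M = 1.24×10⁻³
Option X has the largest M.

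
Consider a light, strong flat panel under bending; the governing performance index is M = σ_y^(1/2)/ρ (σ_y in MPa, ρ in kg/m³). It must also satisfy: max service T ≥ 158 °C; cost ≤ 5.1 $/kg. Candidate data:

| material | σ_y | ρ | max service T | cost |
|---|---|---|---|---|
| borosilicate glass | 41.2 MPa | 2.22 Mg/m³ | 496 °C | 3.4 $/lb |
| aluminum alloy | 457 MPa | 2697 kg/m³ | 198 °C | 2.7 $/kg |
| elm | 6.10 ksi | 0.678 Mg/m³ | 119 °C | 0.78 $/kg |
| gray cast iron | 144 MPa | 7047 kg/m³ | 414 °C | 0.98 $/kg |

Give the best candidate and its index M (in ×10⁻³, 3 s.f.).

aluminum alloy, M = 7.93×10⁻³

Screen on constraints: max service T ≥ 158 °C; cost ≤ 5.1 $/kg. Survivors: aluminum alloy, gray cast iron.
Putting every candidate on a common basis:
  aluminum alloy: σ_y = 457.0 MPa, ρ = 2697 kg/m³
  gray cast iron: σ_y = 144.0 MPa, ρ = 7047 kg/m³
  aluminum alloy: M = 7.93×10⁻³
  gray cast iron: M = 1.70×10⁻³
Aluminum alloy ranks first.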